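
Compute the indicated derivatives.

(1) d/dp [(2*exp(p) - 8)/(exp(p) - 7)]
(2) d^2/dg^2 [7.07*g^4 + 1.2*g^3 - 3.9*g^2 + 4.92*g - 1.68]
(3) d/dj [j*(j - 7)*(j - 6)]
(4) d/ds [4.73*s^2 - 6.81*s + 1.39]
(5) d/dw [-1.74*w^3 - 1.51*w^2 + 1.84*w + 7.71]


(1) = -6*exp(p)/(exp(p) - 7)^2
(2) = 84.84*g^2 + 7.2*g - 7.8
(3) = 3*j^2 - 26*j + 42
(4) = 9.46*s - 6.81
(5) = -5.22*w^2 - 3.02*w + 1.84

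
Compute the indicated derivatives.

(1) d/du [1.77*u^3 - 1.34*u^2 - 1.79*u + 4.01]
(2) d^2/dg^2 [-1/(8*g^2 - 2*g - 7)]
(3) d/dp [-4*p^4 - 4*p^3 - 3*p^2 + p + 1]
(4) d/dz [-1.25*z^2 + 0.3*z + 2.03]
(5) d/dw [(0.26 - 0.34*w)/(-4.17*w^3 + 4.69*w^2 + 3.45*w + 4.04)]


(1) = 5.31*u^2 - 2.68*u - 1.79
(2) = 8*(-16*g^2 + 4*g + (8*g - 1)^2 + 14)/(-8*g^2 + 2*g + 7)^3
(3) = -16*p^3 - 12*p^2 - 6*p + 1
(4) = 0.3 - 2.5*z
(5) = (-2.8356*w^3 + 4.8472*w^2 - 2.4388*w - 2.2706)/(17.3889*w^6 - 39.1146*w^5 - 6.7769*w^4 - 1.3326*w^3 + 49.7977*w^2 + 27.876*w + 16.3216)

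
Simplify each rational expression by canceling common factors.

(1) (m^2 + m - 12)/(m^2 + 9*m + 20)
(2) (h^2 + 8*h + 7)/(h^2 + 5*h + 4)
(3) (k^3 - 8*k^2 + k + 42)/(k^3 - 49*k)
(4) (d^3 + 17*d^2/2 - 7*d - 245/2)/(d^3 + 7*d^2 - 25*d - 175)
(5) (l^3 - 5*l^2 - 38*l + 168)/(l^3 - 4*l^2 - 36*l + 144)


(1) = (m - 3)/(m + 5)
(2) = (h + 7)/(h + 4)
(3) = (k^2 - k - 6)/(k^2 + 7*k)
(4) = (2*d - 7)/(2*d - 10)
(5) = (l - 7)/(l - 6)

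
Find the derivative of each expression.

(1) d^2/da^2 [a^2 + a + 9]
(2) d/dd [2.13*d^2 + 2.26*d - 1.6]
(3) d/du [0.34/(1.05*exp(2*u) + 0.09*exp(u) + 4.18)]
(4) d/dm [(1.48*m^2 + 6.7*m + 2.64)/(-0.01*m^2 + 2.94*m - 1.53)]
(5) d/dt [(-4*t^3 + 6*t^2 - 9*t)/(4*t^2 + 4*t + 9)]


(1) = 2
(2) = 4.26*d + 2.26
(3) = (-0.714*exp(u) - 0.0306)*exp(u)/(1.05*exp(2*u) + 0.09*exp(u) + 4.18)^2
(4) = (4.4182*m^2 - 4.476*m - 18.0126)/(0.0001*m^4 - 0.0588*m^3 + 8.6742*m^2 - 8.9964*m + 2.3409)
(5) = (-16*t^4 - 32*t^3 - 48*t^2 + 108*t - 81)/(16*t^4 + 32*t^3 + 88*t^2 + 72*t + 81)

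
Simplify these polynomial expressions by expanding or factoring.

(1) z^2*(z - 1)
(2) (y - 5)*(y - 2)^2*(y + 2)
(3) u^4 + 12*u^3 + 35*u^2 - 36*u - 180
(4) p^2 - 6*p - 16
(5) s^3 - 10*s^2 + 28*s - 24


(1) = z^3 - z^2
(2) = y^4 - 7*y^3 + 6*y^2 + 28*y - 40
(3) = (u - 2)*(u + 3)*(u + 5)*(u + 6)
(4) = (p - 8)*(p + 2)
(5) = (s - 6)*(s - 2)^2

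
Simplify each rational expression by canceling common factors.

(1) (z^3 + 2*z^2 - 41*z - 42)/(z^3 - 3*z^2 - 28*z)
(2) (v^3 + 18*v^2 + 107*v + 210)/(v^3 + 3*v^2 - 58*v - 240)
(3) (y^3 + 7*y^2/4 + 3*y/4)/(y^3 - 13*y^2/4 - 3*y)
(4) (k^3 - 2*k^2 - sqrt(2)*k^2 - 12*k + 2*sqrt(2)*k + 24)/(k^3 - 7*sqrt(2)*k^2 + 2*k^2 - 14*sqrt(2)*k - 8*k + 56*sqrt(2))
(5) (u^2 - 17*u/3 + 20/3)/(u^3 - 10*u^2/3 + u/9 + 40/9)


(1) = (z^3 + 2*z^2 - 41*z - 42)/(z^3 - 3*z^2 - 28*z)
(2) = (v + 7)/(v - 8)
(3) = (y + 1)/(y - 4)
(4) = (k^2 - sqrt(2)*k - 12)/(k^2 + k*(4 - 7*sqrt(2)) - 28*sqrt(2))
(5) = (3*u - 12)/(3*u^2 - 5*u - 8)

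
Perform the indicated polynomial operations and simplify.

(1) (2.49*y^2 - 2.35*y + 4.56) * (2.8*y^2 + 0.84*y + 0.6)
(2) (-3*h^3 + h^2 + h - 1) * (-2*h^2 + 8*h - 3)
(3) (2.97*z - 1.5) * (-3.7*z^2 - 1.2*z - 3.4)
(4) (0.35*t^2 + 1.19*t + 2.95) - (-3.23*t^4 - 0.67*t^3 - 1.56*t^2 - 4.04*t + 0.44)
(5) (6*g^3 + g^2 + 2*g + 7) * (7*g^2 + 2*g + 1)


(1) = 6.972*y^4 - 4.4884*y^3 + 12.288*y^2 + 2.4204*y + 2.736
(2) = 6*h^5 - 26*h^4 + 15*h^3 + 7*h^2 - 11*h + 3
(3) = -10.989*z^3 + 1.986*z^2 - 8.298*z + 5.1
(4) = 3.23*t^4 + 0.67*t^3 + 1.91*t^2 + 5.23*t + 2.51
(5) = 42*g^5 + 19*g^4 + 22*g^3 + 54*g^2 + 16*g + 7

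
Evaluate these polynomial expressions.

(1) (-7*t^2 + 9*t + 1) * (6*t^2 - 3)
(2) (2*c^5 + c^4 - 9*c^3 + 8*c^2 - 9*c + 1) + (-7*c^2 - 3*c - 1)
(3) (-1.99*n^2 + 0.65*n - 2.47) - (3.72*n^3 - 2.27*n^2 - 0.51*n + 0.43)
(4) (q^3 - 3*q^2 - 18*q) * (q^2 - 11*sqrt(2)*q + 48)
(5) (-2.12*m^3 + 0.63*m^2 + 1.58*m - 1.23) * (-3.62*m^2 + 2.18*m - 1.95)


(1) = -42*t^4 + 54*t^3 + 27*t^2 - 27*t - 3
(2) = 2*c^5 + c^4 - 9*c^3 + c^2 - 12*c
(3) = -3.72*n^3 + 0.28*n^2 + 1.16*n - 2.9
(4) = q^5 - 11*sqrt(2)*q^4 - 3*q^4 + 30*q^3 + 33*sqrt(2)*q^3 - 144*q^2 + 198*sqrt(2)*q^2 - 864*q
(5) = 7.6744*m^5 - 6.9022*m^4 - 0.2122*m^3 + 6.6685*m^2 - 5.7624*m + 2.3985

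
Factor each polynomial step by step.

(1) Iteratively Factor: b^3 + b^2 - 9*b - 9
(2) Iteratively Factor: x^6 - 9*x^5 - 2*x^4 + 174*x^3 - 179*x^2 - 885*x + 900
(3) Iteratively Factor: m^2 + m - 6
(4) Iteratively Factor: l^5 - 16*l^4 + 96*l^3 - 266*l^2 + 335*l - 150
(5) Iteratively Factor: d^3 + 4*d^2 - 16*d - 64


(1) = (b + 1)*(b^2 - 9) = (b - 3)*(b + 1)*(b + 3)
(2) = (x + 3)*(x^5 - 12*x^4 + 34*x^3 + 72*x^2 - 395*x + 300) = (x - 5)*(x + 3)*(x^4 - 7*x^3 - x^2 + 67*x - 60) = (x - 5)*(x + 3)^2*(x^3 - 10*x^2 + 29*x - 20) = (x - 5)^2*(x + 3)^2*(x^2 - 5*x + 4) = (x - 5)^2*(x - 4)*(x + 3)^2*(x - 1)
(3) = (m + 3)*(m - 2)
(4) = (l - 2)*(l^4 - 14*l^3 + 68*l^2 - 130*l + 75) = (l - 2)*(l - 1)*(l^3 - 13*l^2 + 55*l - 75) = (l - 3)*(l - 2)*(l - 1)*(l^2 - 10*l + 25) = (l - 5)*(l - 3)*(l - 2)*(l - 1)*(l - 5)
(5) = (d + 4)*(d^2 - 16) = (d + 4)^2*(d - 4)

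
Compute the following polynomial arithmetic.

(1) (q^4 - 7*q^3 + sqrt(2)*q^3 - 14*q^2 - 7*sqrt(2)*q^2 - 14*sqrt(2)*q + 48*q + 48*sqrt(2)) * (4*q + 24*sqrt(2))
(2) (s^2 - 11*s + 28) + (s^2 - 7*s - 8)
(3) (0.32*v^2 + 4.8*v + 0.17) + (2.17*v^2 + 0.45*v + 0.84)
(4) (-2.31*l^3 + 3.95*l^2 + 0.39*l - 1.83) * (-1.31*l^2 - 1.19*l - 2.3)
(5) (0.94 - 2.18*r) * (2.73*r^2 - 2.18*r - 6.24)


(1) = 4*q^5 - 28*q^4 + 28*sqrt(2)*q^4 - 196*sqrt(2)*q^3 - 8*q^3 - 392*sqrt(2)*q^2 - 144*q^2 - 672*q + 1344*sqrt(2)*q + 2304
(2) = 2*s^2 - 18*s + 20
(3) = 2.49*v^2 + 5.25*v + 1.01
(4) = 3.0261*l^5 - 2.4256*l^4 + 0.1016*l^3 - 7.1518*l^2 + 1.2807*l + 4.209
(5) = -5.9514*r^3 + 7.3186*r^2 + 11.554*r - 5.8656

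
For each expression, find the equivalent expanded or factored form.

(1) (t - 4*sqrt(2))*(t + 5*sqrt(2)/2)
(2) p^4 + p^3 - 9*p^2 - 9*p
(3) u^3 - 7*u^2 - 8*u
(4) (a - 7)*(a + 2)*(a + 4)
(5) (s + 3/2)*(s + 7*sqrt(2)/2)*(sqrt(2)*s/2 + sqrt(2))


(1) = t^2 - 3*sqrt(2)*t/2 - 20
(2) = p*(p - 3)*(p + 1)*(p + 3)
(3) = u*(u - 8)*(u + 1)
(4) = a^3 - a^2 - 34*a - 56
(5) = sqrt(2)*s^3/2 + 7*sqrt(2)*s^2/4 + 7*s^2/2 + 3*sqrt(2)*s/2 + 49*s/4 + 21/2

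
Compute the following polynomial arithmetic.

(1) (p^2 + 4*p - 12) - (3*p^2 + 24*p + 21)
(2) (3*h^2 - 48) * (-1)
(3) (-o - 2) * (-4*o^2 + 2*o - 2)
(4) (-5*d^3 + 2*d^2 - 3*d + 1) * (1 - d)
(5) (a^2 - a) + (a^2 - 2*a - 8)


(1) = -2*p^2 - 20*p - 33
(2) = 48 - 3*h^2
(3) = 4*o^3 + 6*o^2 - 2*o + 4
(4) = 5*d^4 - 7*d^3 + 5*d^2 - 4*d + 1
(5) = 2*a^2 - 3*a - 8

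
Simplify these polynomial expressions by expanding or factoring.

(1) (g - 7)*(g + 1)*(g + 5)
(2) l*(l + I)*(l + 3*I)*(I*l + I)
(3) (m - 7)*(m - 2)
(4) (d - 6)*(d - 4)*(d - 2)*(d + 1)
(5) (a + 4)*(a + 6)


(1) = g^3 - g^2 - 37*g - 35
(2) = I*l^4 - 4*l^3 + I*l^3 - 4*l^2 - 3*I*l^2 - 3*I*l
(3) = m^2 - 9*m + 14
(4) = d^4 - 11*d^3 + 32*d^2 - 4*d - 48
(5) = a^2 + 10*a + 24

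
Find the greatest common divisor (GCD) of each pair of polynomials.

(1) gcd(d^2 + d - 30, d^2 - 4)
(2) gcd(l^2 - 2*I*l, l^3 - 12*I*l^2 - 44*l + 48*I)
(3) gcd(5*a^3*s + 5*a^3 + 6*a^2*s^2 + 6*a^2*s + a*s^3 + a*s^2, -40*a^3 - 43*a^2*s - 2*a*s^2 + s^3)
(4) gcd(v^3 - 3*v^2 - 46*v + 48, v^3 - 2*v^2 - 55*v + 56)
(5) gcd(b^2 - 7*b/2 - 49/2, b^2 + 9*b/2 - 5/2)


(1) = 1
(2) = gcd(l*(l - 2*I), (l - 6*I)*(l - 4*I)*(l - 2*I)) = l - 2*I
(3) = gcd((a + s)*(5*a + s)*(a*s + a), (-8*a + s)*(a + s)*(5*a + s)) = 5*a^2 + 6*a*s + s^2
(4) = v^2 - 9*v + 8
(5) = gcd((b - 7)*(b + 7/2), (b - 1/2)*(b + 5)) = 1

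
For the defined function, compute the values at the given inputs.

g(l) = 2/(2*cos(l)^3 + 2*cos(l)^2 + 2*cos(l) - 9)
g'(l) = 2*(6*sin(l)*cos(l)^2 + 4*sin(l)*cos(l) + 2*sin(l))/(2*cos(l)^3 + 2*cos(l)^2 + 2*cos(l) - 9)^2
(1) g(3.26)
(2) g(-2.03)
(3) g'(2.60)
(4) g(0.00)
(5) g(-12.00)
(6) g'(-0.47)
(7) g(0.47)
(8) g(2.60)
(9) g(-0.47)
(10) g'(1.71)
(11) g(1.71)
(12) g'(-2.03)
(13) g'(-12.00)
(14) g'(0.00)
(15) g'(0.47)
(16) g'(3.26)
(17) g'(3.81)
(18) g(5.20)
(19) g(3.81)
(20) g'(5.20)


(1) = -0.18
(2) = -0.21
(3) = 0.03
(4) = -0.67
(5) = -0.43
(6) = -0.53
(7) = -0.48
(8) = -0.19
(9) = -0.48
(10) = 0.04
(11) = -0.22
(12) = -0.03
(13) = 0.47
(14) = 0.00
(15) = 0.53
(16) = -0.01
(17) = -0.03
(18) = -0.27
(19) = -0.19
(20) = -0.17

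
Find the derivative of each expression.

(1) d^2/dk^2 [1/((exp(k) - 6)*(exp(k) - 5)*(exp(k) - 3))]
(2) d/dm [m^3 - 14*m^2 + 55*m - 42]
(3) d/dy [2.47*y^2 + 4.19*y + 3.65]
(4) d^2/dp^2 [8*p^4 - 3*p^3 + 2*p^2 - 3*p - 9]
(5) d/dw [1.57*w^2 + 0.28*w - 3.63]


(1) = (9*exp(5*k) - 154*exp(4*k) + 910*exp(3*k) - 1836*exp(2*k) - 1071*exp(k) + 5670)*exp(k)/(exp(9*k) - 42*exp(8*k) + 777*exp(7*k) - 8306*exp(6*k) + 56511*exp(5*k) - 253638*exp(4*k) + 750627*exp(3*k) - 1411830*exp(2*k) + 1530900*exp(k) - 729000)
(2) = 3*m^2 - 28*m + 55
(3) = 4.94*y + 4.19
(4) = 96*p^2 - 18*p + 4
(5) = 3.14*w + 0.28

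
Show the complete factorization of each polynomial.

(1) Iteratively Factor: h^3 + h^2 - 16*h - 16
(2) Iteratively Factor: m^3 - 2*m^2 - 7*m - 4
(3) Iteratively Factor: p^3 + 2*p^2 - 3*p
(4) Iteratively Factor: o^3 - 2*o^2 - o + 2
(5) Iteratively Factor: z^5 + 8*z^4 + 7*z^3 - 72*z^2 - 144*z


(1) = (h - 4)*(h^2 + 5*h + 4) = (h - 4)*(h + 4)*(h + 1)
(2) = (m + 1)*(m^2 - 3*m - 4) = (m - 4)*(m + 1)*(m + 1)
(3) = (p + 3)*(p^2 - p) = p*(p + 3)*(p - 1)
(4) = (o - 2)*(o^2 - 1) = (o - 2)*(o + 1)*(o - 1)
(5) = (z)*(z^4 + 8*z^3 + 7*z^2 - 72*z - 144) = z*(z + 4)*(z^3 + 4*z^2 - 9*z - 36) = z*(z + 3)*(z + 4)*(z^2 + z - 12) = z*(z - 3)*(z + 3)*(z + 4)*(z + 4)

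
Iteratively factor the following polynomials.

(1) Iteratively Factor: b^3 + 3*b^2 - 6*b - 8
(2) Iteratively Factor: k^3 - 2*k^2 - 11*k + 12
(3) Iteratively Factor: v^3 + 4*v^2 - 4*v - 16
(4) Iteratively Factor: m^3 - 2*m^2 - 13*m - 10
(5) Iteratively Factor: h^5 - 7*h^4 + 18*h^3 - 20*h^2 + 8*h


(1) = (b + 1)*(b^2 + 2*b - 8) = (b + 1)*(b + 4)*(b - 2)
(2) = (k - 4)*(k^2 + 2*k - 3) = (k - 4)*(k + 3)*(k - 1)
(3) = (v + 2)*(v^2 + 2*v - 8) = (v + 2)*(v + 4)*(v - 2)
(4) = (m + 2)*(m^2 - 4*m - 5) = (m + 1)*(m + 2)*(m - 5)
(5) = (h - 2)*(h^4 - 5*h^3 + 8*h^2 - 4*h) = (h - 2)^2*(h^3 - 3*h^2 + 2*h) = (h - 2)^3*(h^2 - h) = (h - 2)^3*(h - 1)*(h)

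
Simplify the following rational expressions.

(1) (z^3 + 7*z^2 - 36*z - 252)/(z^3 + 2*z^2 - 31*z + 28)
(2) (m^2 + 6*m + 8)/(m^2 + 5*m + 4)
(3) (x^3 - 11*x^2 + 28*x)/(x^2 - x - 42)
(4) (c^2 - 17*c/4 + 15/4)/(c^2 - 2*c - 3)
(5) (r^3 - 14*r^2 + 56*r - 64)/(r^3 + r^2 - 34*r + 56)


(1) = (z^2 - 36)/(z^2 - 5*z + 4)
(2) = (m + 2)/(m + 1)
(3) = (x^2 - 4*x)/(x + 6)
(4) = (4*c - 5)/(4*c + 4)
(5) = (r - 8)/(r + 7)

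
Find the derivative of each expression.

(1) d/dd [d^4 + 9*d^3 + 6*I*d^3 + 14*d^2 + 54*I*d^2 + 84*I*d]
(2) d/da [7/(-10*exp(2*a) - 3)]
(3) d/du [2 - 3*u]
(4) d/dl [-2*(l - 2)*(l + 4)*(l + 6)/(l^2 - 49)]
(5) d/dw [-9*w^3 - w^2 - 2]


(1) = 4*d^3 + d^2*(27 + 18*I) + d*(28 + 108*I) + 84*I
(2) = 140*exp(2*a)/(10*exp(2*a) + 3)^2
(3) = -3
(4) = 2*(-l^4 + 151*l^2 + 688*l + 196)/(l^4 - 98*l^2 + 2401)
(5) = w*(-27*w - 2)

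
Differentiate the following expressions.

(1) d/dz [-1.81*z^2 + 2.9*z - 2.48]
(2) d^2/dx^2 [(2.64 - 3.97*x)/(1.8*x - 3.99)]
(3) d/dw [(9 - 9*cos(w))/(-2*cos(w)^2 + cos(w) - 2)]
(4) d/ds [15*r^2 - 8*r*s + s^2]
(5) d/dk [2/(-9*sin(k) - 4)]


(1) = 2.9 - 3.62*z
(2) = -39.91788/(1.8*x - 3.99)^3
(3) = 9*(-4*cos(w) + cos(2*w))*sin(w)/(-cos(w) + cos(2*w) + 3)^2
(4) = -8*r + 2*s
(5) = 18*cos(k)/(9*sin(k) + 4)^2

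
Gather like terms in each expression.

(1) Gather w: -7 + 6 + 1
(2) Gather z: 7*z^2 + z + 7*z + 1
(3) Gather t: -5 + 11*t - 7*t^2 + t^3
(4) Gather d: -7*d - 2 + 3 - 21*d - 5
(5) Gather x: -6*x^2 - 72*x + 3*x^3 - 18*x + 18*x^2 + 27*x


(1) = 0
(2) = 7*z^2 + 8*z + 1
(3) = t^3 - 7*t^2 + 11*t - 5
(4) = -28*d - 4
(5) = 3*x^3 + 12*x^2 - 63*x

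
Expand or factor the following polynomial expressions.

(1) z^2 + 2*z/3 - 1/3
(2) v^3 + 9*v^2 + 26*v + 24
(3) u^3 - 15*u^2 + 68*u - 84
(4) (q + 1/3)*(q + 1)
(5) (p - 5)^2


(1) = (z - 1/3)*(z + 1)
(2) = (v + 2)*(v + 3)*(v + 4)
(3) = (u - 7)*(u - 6)*(u - 2)
(4) = q^2 + 4*q/3 + 1/3
(5) = p^2 - 10*p + 25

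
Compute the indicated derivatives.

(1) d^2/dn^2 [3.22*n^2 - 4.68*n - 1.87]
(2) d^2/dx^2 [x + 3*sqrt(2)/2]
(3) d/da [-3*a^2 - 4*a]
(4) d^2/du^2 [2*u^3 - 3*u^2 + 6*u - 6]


(1) = 6.44000000000000
(2) = 0
(3) = -6*a - 4
(4) = 12*u - 6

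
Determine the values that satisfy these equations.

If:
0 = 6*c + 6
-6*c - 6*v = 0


Then:
c = -1
v = 1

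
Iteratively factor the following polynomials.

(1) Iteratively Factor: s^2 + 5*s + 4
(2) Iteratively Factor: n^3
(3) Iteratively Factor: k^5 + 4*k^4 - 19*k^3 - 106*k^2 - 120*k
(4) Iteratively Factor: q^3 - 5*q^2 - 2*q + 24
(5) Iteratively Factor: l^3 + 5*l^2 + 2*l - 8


(1) = (s + 1)*(s + 4)
(2) = (n)*(n^2) = n^2*(n)
(3) = (k + 2)*(k^4 + 2*k^3 - 23*k^2 - 60*k) = (k + 2)*(k + 4)*(k^3 - 2*k^2 - 15*k) = (k - 5)*(k + 2)*(k + 4)*(k^2 + 3*k) = k*(k - 5)*(k + 2)*(k + 4)*(k + 3)
(4) = (q - 3)*(q^2 - 2*q - 8) = (q - 3)*(q + 2)*(q - 4)
(5) = (l + 2)*(l^2 + 3*l - 4) = (l - 1)*(l + 2)*(l + 4)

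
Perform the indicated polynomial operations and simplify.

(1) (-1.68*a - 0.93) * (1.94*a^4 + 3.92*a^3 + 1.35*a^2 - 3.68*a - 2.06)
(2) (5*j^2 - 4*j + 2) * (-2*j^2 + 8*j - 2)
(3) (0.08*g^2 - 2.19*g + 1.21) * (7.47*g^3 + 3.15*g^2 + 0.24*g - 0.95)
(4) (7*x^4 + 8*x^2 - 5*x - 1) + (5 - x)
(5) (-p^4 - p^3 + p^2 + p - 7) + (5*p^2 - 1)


(1) = -3.2592*a^5 - 8.3898*a^4 - 5.9136*a^3 + 4.9269*a^2 + 6.8832*a + 1.9158
(2) = -10*j^4 + 48*j^3 - 46*j^2 + 24*j - 4
(3) = 0.5976*g^5 - 16.1073*g^4 + 2.1594*g^3 + 3.2099*g^2 + 2.3709*g - 1.1495
(4) = 7*x^4 + 8*x^2 - 6*x + 4
(5) = -p^4 - p^3 + 6*p^2 + p - 8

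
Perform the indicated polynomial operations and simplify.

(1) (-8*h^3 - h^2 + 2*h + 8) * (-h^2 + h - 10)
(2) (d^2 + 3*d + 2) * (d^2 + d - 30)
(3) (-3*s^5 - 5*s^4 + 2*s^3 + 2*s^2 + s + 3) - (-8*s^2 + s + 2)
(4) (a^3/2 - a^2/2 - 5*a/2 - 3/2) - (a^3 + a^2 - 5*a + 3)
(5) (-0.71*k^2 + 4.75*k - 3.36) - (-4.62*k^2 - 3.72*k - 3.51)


(1) = 8*h^5 - 7*h^4 + 77*h^3 + 4*h^2 - 12*h - 80
(2) = d^4 + 4*d^3 - 25*d^2 - 88*d - 60
(3) = -3*s^5 - 5*s^4 + 2*s^3 + 10*s^2 + 1
(4) = -a^3/2 - 3*a^2/2 + 5*a/2 - 9/2
(5) = 3.91*k^2 + 8.47*k + 0.15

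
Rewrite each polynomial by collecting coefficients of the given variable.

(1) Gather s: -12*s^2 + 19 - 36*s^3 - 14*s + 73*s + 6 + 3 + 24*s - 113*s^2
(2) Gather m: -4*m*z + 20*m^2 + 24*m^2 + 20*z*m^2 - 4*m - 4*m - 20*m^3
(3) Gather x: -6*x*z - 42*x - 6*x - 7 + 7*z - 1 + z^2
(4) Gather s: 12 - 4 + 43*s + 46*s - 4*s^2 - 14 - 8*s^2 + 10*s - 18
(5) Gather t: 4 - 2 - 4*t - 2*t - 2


(1) = -36*s^3 - 125*s^2 + 83*s + 28
(2) = -20*m^3 + m^2*(20*z + 44) + m*(-4*z - 8)
(3) = x*(-6*z - 48) + z^2 + 7*z - 8
(4) = -12*s^2 + 99*s - 24
(5) = -6*t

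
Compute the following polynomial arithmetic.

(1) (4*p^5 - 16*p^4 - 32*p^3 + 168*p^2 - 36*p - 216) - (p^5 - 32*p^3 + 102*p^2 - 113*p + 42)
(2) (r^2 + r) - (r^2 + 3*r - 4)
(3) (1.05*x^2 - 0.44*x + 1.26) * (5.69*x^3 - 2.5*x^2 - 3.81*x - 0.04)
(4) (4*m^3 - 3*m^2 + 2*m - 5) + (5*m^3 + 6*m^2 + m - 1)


(1) = 3*p^5 - 16*p^4 + 66*p^2 + 77*p - 258
(2) = 4 - 2*r
(3) = 5.9745*x^5 - 5.1286*x^4 + 4.2689*x^3 - 1.5156*x^2 - 4.783*x - 0.0504
(4) = 9*m^3 + 3*m^2 + 3*m - 6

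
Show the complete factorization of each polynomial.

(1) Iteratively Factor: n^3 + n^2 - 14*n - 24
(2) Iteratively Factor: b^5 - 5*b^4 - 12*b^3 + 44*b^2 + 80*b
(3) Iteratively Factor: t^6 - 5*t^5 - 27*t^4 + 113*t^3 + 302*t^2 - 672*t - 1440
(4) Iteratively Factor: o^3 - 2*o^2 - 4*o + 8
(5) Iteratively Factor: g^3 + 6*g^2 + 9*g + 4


(1) = (n - 4)*(n^2 + 5*n + 6) = (n - 4)*(n + 2)*(n + 3)
(2) = (b)*(b^4 - 5*b^3 - 12*b^2 + 44*b + 80) = b*(b - 4)*(b^3 - b^2 - 16*b - 20) = b*(b - 4)*(b + 2)*(b^2 - 3*b - 10) = b*(b - 5)*(b - 4)*(b + 2)*(b + 2)
(3) = (t - 4)*(t^5 - t^4 - 31*t^3 - 11*t^2 + 258*t + 360) = (t - 4)*(t + 2)*(t^4 - 3*t^3 - 25*t^2 + 39*t + 180) = (t - 4)*(t + 2)*(t + 3)*(t^3 - 6*t^2 - 7*t + 60) = (t - 5)*(t - 4)*(t + 2)*(t + 3)*(t^2 - t - 12) = (t - 5)*(t - 4)^2*(t + 2)*(t + 3)*(t + 3)
(4) = (o - 2)*(o^2 - 4) = (o - 2)*(o + 2)*(o - 2)
(5) = (g + 1)*(g^2 + 5*g + 4) = (g + 1)^2*(g + 4)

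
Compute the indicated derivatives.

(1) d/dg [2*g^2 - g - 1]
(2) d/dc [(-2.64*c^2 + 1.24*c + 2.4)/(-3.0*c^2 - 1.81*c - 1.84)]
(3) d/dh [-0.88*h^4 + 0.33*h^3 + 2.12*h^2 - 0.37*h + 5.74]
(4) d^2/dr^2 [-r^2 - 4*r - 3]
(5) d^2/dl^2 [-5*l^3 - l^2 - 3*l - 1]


(1) = 4*g - 1
(2) = (8.4984*c^2 + 24.1152*c + 2.0624)/(9.0*c^4 + 10.86*c^3 + 14.3161*c^2 + 6.6608*c + 3.3856)
(3) = -3.52*h^3 + 0.99*h^2 + 4.24*h - 0.37
(4) = -2
(5) = -30*l - 2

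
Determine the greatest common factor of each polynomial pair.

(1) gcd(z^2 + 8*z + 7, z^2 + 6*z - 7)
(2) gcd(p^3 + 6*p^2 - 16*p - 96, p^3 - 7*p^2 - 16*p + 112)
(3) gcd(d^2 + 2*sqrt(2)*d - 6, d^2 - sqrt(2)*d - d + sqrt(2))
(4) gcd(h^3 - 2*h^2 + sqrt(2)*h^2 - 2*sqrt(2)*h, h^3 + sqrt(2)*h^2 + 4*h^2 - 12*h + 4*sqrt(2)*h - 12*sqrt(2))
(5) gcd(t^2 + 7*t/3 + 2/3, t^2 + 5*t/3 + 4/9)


(1) = z + 7
(2) = p^2 - 16
(3) = gcd((d - sqrt(2))*(d + 3*sqrt(2)), (d - 1)*(d - sqrt(2))) = d - sqrt(2)
(4) = gcd(h*(h - 2)*(h + sqrt(2)), (h - 2)*(h + 6)*(h + sqrt(2))) = h^2 + h*(-2 + sqrt(2)) - 2*sqrt(2)
(5) = gcd((t + 1/3)*(t + 2), (t + 1/3)*(t + 4/3)) = t + 1/3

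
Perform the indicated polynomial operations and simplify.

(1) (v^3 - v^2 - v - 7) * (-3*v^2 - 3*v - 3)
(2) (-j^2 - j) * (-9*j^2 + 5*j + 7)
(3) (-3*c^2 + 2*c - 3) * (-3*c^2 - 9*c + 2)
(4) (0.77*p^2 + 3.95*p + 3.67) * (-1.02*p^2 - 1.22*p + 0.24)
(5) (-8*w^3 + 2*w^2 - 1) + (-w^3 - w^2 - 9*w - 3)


(1) = -3*v^5 + 3*v^3 + 27*v^2 + 24*v + 21
(2) = 9*j^4 + 4*j^3 - 12*j^2 - 7*j
(3) = 9*c^4 + 21*c^3 - 15*c^2 + 31*c - 6
(4) = -0.7854*p^4 - 4.9684*p^3 - 8.3776*p^2 - 3.5294*p + 0.8808
(5) = -9*w^3 + w^2 - 9*w - 4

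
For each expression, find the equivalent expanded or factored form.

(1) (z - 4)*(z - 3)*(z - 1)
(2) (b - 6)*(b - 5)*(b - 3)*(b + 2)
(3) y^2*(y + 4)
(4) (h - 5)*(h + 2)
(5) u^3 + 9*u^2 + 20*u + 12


(1) = z^3 - 8*z^2 + 19*z - 12
(2) = b^4 - 12*b^3 + 35*b^2 + 36*b - 180
(3) = y^3 + 4*y^2
(4) = h^2 - 3*h - 10
(5) = (u + 1)*(u + 2)*(u + 6)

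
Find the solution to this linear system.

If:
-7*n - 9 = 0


Then:
n = -9/7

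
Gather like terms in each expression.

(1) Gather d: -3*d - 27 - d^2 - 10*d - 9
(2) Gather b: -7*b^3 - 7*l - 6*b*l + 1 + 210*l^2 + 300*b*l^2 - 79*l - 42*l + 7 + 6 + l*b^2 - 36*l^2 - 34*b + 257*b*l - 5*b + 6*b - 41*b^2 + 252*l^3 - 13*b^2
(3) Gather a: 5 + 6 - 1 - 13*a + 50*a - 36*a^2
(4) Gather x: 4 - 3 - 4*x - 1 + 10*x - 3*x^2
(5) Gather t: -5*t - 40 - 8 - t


(1) = -d^2 - 13*d - 36
(2) = -7*b^3 + b^2*(l - 54) + b*(300*l^2 + 251*l - 33) + 252*l^3 + 174*l^2 - 128*l + 14
(3) = -36*a^2 + 37*a + 10
(4) = -3*x^2 + 6*x
(5) = -6*t - 48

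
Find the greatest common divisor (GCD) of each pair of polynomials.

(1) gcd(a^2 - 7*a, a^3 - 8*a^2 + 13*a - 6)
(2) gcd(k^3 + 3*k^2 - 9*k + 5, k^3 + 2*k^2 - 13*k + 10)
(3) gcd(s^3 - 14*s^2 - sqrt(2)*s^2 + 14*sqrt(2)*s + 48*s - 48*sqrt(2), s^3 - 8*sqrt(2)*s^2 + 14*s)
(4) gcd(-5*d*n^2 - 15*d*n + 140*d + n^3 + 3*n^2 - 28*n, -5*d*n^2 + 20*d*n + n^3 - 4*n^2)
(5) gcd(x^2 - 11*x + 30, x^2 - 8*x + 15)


(1) = gcd(a*(a - 7), (a - 6)*(a - 1)^2) = 1
(2) = gcd((k - 1)^2*(k + 5), (k - 2)*(k - 1)*(k + 5)) = k^2 + 4*k - 5
(3) = s - sqrt(2)
(4) = 5*d*n - 20*d - n^2 + 4*n
(5) = gcd((x - 6)*(x - 5), (x - 5)*(x - 3)) = x - 5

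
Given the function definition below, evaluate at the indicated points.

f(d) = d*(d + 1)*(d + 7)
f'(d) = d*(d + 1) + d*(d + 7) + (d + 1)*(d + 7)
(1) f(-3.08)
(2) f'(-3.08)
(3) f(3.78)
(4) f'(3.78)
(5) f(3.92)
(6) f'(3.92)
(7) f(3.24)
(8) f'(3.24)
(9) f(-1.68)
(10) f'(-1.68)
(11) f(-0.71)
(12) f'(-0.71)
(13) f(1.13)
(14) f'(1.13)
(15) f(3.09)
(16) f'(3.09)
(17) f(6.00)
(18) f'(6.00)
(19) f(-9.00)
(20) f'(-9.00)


(1) = 25.11
(2) = -13.82
(3) = 194.78
(4) = 110.35
(5) = 210.61
(6) = 115.82
(7) = 140.67
(8) = 90.33
(9) = 6.08
(10) = -11.41
(11) = -1.30
(12) = -2.85
(13) = 19.57
(14) = 28.91
(15) = 127.52
(16) = 85.08
(17) = 546.00
(18) = 211.00
(19) = -144.00
(20) = 106.00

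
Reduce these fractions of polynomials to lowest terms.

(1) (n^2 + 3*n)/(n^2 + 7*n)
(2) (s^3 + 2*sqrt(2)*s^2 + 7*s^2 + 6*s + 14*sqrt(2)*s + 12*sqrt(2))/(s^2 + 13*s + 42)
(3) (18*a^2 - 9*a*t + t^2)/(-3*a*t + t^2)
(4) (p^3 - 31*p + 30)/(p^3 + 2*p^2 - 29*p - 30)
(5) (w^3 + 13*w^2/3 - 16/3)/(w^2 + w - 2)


(1) = (n + 3)/(n + 7)
(2) = (s^2 + s*(1 + 2*sqrt(2)) + 2*sqrt(2))/(s + 7)
(3) = (-6*a + t)/t
(4) = (p - 1)/(p + 1)
(5) = (3*w^2 + 16*w + 16)/(3*w + 6)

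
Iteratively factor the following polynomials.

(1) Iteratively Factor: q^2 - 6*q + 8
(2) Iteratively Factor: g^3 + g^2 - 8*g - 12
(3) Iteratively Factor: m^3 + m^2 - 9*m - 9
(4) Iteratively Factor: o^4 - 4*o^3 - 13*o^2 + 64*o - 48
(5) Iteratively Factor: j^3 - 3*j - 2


(1) = (q - 2)*(q - 4)
(2) = (g - 3)*(g^2 + 4*g + 4) = (g - 3)*(g + 2)*(g + 2)
(3) = (m + 3)*(m^2 - 2*m - 3) = (m - 3)*(m + 3)*(m + 1)
(4) = (o - 3)*(o^3 - o^2 - 16*o + 16) = (o - 4)*(o - 3)*(o^2 + 3*o - 4) = (o - 4)*(o - 3)*(o + 4)*(o - 1)
(5) = (j + 1)*(j^2 - j - 2) = (j - 2)*(j + 1)*(j + 1)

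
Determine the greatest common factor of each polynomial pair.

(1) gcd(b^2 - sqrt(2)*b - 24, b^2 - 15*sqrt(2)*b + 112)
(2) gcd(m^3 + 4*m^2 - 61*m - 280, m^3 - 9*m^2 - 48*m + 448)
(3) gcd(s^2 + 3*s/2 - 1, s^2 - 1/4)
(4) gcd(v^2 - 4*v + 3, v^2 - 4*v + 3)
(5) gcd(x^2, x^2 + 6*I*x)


(1) = 1
(2) = m^2 - m - 56
(3) = gcd((s - 1/2)*(s + 2), (s - 1/2)*(s + 1/2)) = s - 1/2
(4) = v^2 - 4*v + 3
(5) = gcd(x^2, x*(x + 6*I)) = x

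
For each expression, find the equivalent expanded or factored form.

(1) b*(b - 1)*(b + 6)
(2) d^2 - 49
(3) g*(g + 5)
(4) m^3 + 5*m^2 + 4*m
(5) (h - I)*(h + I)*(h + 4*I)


(1) = b^3 + 5*b^2 - 6*b
(2) = (d - 7)*(d + 7)
(3) = g^2 + 5*g
(4) = m*(m + 1)*(m + 4)
(5) = h^3 + 4*I*h^2 + h + 4*I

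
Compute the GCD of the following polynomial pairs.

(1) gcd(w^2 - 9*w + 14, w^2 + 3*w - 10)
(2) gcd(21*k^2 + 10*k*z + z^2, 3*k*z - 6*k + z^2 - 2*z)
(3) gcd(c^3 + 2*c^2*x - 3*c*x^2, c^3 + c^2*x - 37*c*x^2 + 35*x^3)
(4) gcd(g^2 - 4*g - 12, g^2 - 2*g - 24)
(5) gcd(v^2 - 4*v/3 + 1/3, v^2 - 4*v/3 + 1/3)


(1) = w - 2
(2) = gcd((3*k + z)*(7*k + z), (3*k + z)*(z - 2)) = 3*k + z
(3) = -c + x
(4) = g - 6
(5) = v^2 - 4*v/3 + 1/3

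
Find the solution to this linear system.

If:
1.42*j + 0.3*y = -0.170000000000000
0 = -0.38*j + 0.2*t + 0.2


Then:
j = -0.211267605633803*y - 0.119718309859155
t = -0.401408450704225*y - 1.22746478873239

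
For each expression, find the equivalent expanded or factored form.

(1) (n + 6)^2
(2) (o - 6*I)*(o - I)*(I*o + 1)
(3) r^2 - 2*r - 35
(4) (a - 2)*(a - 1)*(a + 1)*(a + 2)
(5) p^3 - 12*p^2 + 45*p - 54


(1) = n^2 + 12*n + 36
(2) = I*o^3 + 8*o^2 - 13*I*o - 6
(3) = (r - 7)*(r + 5)
(4) = a^4 - 5*a^2 + 4
(5) = (p - 6)*(p - 3)^2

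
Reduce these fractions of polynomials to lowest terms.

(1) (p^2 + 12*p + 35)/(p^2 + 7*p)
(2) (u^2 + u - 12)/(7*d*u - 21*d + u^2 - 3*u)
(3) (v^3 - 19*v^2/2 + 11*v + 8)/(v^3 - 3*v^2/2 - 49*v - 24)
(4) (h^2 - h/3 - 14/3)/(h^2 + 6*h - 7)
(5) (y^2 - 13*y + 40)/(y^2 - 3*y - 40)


(1) = (p + 5)/p
(2) = (u + 4)/(7*d + u)
(3) = (v - 2)/(v + 6)
(4) = (3*h^2 - h - 14)/(3*h^2 + 18*h - 21)
(5) = (y - 5)/(y + 5)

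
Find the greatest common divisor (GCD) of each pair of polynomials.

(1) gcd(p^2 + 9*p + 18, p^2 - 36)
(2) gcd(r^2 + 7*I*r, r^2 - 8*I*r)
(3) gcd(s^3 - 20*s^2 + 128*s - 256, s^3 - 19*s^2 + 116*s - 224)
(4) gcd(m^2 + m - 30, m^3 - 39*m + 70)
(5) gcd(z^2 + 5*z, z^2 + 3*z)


(1) = gcd((p + 3)*(p + 6), (p - 6)*(p + 6)) = p + 6
(2) = gcd(r*(r + 7*I), r*(r - 8*I)) = r
(3) = s^2 - 12*s + 32
(4) = m - 5
(5) = z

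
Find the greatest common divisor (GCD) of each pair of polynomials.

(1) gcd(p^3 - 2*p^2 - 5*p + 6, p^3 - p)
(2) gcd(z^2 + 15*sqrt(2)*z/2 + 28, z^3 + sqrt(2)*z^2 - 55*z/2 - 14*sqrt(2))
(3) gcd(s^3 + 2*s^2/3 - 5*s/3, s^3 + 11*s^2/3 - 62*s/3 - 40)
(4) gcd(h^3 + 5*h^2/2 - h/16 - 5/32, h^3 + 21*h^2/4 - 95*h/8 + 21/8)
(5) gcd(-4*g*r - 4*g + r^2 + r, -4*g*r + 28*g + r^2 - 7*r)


(1) = p - 1
(2) = gcd((z + 7*sqrt(2)/2)*(z + 4*sqrt(2)), (z - 7*sqrt(2)/2)*(z + sqrt(2)/2)*(z + 4*sqrt(2))) = z + 4*sqrt(2)
(3) = gcd(s*(s - 1)*(s + 5/3), (s - 4)*(s + 5/3)*(s + 6)) = s + 5/3
(4) = gcd((h - 1/4)*(h + 1/4)*(h + 5/2), (h - 3/2)*(h - 1/4)*(h + 7)) = h - 1/4
(5) = gcd((-4*g + r)*(r + 1), (-4*g + r)*(r - 7)) = -4*g + r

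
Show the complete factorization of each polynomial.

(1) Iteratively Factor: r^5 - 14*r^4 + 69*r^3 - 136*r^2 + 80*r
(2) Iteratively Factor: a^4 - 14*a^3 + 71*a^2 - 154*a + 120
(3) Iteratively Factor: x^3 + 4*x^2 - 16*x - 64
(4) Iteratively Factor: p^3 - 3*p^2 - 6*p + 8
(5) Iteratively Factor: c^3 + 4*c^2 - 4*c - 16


(1) = (r - 1)*(r^4 - 13*r^3 + 56*r^2 - 80*r) = (r - 4)*(r - 1)*(r^3 - 9*r^2 + 20*r) = r*(r - 4)*(r - 1)*(r^2 - 9*r + 20) = r*(r - 4)^2*(r - 1)*(r - 5)
(2) = (a - 4)*(a^3 - 10*a^2 + 31*a - 30) = (a - 4)*(a - 2)*(a^2 - 8*a + 15) = (a - 4)*(a - 3)*(a - 2)*(a - 5)
(3) = (x + 4)*(x^2 - 16) = (x + 4)^2*(x - 4)
(4) = (p + 2)*(p^2 - 5*p + 4) = (p - 4)*(p + 2)*(p - 1)
(5) = (c + 4)*(c^2 - 4) = (c + 2)*(c + 4)*(c - 2)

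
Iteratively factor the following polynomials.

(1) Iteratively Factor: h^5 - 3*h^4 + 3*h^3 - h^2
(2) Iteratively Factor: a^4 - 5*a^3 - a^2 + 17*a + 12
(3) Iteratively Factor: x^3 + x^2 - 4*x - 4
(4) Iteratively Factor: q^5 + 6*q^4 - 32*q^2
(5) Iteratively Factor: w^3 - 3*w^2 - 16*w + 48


(1) = (h - 1)*(h^4 - 2*h^3 + h^2) = h*(h - 1)*(h^3 - 2*h^2 + h) = h*(h - 1)^2*(h^2 - h) = h^2*(h - 1)^2*(h - 1)
(2) = (a - 3)*(a^3 - 2*a^2 - 7*a - 4) = (a - 3)*(a + 1)*(a^2 - 3*a - 4) = (a - 4)*(a - 3)*(a + 1)*(a + 1)
(3) = (x + 2)*(x^2 - x - 2) = (x + 1)*(x + 2)*(x - 2)
(4) = (q)*(q^4 + 6*q^3 - 32*q) = q*(q - 2)*(q^3 + 8*q^2 + 16*q) = q*(q - 2)*(q + 4)*(q^2 + 4*q) = q^2*(q - 2)*(q + 4)*(q + 4)
(5) = (w - 4)*(w^2 + w - 12) = (w - 4)*(w - 3)*(w + 4)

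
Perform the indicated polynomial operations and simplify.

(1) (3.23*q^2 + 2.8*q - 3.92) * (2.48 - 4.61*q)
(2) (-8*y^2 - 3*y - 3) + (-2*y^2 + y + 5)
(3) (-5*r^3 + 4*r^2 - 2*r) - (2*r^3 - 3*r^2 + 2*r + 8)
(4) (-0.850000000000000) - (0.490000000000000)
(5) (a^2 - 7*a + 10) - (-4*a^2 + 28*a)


(1) = -14.8903*q^3 - 4.8976*q^2 + 25.0152*q - 9.7216
(2) = -10*y^2 - 2*y + 2
(3) = -7*r^3 + 7*r^2 - 4*r - 8
(4) = -1.34000000000000
(5) = 5*a^2 - 35*a + 10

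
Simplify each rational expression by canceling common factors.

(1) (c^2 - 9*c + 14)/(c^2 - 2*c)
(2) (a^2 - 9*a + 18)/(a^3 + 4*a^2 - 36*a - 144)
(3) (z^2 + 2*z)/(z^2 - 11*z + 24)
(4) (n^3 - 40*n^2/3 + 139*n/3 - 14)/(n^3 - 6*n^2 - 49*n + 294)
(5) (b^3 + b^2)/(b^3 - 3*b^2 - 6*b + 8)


(1) = (c - 7)/c
(2) = (a - 3)/(a^2 + 10*a + 24)
(3) = (z^2 + 2*z)/(z^2 - 11*z + 24)
(4) = (3*n - 1)/(3*n + 21)
(5) = (b^3 + b^2)/(b^3 - 3*b^2 - 6*b + 8)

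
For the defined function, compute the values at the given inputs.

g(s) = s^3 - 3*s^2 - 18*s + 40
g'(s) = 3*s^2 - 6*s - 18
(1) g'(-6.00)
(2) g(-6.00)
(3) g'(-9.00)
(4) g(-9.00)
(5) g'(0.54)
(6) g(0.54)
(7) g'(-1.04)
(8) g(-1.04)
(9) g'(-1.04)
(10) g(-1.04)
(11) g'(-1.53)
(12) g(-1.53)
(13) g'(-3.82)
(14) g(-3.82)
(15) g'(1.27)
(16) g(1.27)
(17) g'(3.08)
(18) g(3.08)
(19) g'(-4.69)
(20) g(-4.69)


(1) = 126.00
(2) = -176.00
(3) = 279.00
(4) = -770.00
(5) = -20.37
(6) = 29.56
(7) = -8.52
(8) = 54.35
(9) = -8.52
(10) = 54.35
(11) = -1.80
(12) = 56.94
(13) = 48.70
(14) = 9.24
(15) = -20.78
(16) = 14.35
(17) = -8.02
(18) = -14.68
(19) = 76.13
(20) = -44.73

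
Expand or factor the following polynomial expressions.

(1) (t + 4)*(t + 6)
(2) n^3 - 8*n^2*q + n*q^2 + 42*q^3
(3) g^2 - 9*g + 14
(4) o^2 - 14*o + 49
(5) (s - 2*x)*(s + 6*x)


(1) = t^2 + 10*t + 24
(2) = (n - 7*q)*(n - 3*q)*(n + 2*q)
(3) = (g - 7)*(g - 2)
(4) = (o - 7)^2
(5) = s^2 + 4*s*x - 12*x^2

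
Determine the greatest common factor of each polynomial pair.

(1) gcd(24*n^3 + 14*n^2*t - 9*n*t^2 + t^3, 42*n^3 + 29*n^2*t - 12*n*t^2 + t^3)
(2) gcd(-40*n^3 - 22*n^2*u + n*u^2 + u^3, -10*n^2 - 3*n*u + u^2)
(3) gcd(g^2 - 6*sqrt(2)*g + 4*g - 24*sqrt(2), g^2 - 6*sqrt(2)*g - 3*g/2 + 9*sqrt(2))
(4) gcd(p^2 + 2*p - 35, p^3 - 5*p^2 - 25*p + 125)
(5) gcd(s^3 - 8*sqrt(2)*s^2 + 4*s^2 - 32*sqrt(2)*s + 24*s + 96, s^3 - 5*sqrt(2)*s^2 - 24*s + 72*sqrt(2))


(1) = gcd((-6*n + t)*(-4*n + t)*(n + t), (-7*n + t)*(-6*n + t)*(n + t)) = -6*n^2 - 5*n*t + t^2
(2) = gcd((-5*n + u)*(2*n + u)*(4*n + u), (-5*n + u)*(2*n + u)) = -10*n^2 - 3*n*u + u^2
(3) = g - 6*sqrt(2)
(4) = p - 5
(5) = s^2 - 8*sqrt(2)*s + 24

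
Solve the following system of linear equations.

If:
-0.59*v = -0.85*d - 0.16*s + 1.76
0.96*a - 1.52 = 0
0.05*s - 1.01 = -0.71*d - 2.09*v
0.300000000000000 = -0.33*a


Then:
No Solution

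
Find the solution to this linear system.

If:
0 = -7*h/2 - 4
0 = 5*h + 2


Then:
No Solution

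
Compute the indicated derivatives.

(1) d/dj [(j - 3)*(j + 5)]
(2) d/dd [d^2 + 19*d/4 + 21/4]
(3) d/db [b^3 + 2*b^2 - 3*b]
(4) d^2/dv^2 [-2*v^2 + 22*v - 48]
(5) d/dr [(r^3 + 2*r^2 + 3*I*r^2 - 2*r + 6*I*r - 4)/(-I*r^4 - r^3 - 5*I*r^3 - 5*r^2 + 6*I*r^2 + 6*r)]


(1) = 2*j + 2
(2) = 2*d + 19/4
(3) = 3*b^2 + 4*b - 3
(4) = -4
(5) = (-I*r^6 + r^5*(6 - 4*I) + r^4*(36 - 13*I) + r^3*(52 + 24*I) - 26*r^2 + r*(40 - 48*I) - 24)/(r^8 + r^7*(10 - 2*I) + r^6*(12 - 20*I) + r^5*(-70 - 26*I) + r^4*(23 + 120*I) + r^3*(60 - 72*I) - 36*r^2)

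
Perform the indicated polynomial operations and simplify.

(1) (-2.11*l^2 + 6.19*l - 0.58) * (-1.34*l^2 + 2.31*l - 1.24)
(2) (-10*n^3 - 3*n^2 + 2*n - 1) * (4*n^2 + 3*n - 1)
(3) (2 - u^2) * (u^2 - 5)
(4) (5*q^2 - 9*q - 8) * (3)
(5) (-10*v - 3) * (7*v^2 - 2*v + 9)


(1) = 2.8274*l^4 - 13.1687*l^3 + 17.6925*l^2 - 9.0154*l + 0.7192
(2) = -40*n^5 - 42*n^4 + 9*n^3 + 5*n^2 - 5*n + 1
(3) = -u^4 + 7*u^2 - 10
(4) = 15*q^2 - 27*q - 24
(5) = -70*v^3 - v^2 - 84*v - 27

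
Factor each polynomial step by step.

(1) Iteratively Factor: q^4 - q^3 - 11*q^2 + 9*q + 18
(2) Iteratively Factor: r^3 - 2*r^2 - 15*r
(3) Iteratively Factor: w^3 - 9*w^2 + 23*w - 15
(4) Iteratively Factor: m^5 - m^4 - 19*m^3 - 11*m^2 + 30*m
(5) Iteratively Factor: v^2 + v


(1) = (q - 3)*(q^3 + 2*q^2 - 5*q - 6) = (q - 3)*(q + 1)*(q^2 + q - 6) = (q - 3)*(q - 2)*(q + 1)*(q + 3)
(2) = (r)*(r^2 - 2*r - 15) = r*(r - 5)*(r + 3)
(3) = (w - 3)*(w^2 - 6*w + 5) = (w - 3)*(w - 1)*(w - 5)
(4) = (m + 2)*(m^4 - 3*m^3 - 13*m^2 + 15*m) = m*(m + 2)*(m^3 - 3*m^2 - 13*m + 15) = m*(m - 1)*(m + 2)*(m^2 - 2*m - 15) = m*(m - 5)*(m - 1)*(m + 2)*(m + 3)
(5) = (v)*(v + 1)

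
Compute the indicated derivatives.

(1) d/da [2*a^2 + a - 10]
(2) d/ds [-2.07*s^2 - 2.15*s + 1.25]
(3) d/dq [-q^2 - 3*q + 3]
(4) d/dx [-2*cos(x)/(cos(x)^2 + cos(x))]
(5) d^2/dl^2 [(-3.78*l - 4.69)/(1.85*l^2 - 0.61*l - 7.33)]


(1) = 4*a + 1
(2) = -4.14*s - 2.15
(3) = -2*q - 3
(4) = -2*sin(x)/(cos(x) + 1)^2
(5) = ((3.7*l - 0.61)*(3.78*l + 4.69)*(7.4*l - 1.22) + (41.958*l + 12.7414)*(-1.85*l^2 + 0.61*l + 7.33))/(-1.85*l^2 + 0.61*l + 7.33)^3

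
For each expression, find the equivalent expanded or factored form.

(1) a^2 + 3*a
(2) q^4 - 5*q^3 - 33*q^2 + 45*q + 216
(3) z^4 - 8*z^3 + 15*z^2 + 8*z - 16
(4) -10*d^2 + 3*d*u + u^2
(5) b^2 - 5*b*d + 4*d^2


(1) = a*(a + 3)
(2) = (q - 8)*(q - 3)*(q + 3)^2
(3) = (z - 4)^2*(z - 1)*(z + 1)
(4) = (-2*d + u)*(5*d + u)
(5) = (b - 4*d)*(b - d)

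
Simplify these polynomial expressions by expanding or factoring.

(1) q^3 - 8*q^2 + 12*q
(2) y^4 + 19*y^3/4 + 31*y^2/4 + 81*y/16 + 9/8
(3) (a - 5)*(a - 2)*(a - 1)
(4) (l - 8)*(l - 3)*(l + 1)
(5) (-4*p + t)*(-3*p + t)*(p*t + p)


(1) = q*(q - 6)*(q - 2)
(2) = (y + 1/2)*(y + 3/4)*(y + 3/2)*(y + 2)
(3) = a^3 - 8*a^2 + 17*a - 10
(4) = l^3 - 10*l^2 + 13*l + 24
(5) = 12*p^3*t + 12*p^3 - 7*p^2*t^2 - 7*p^2*t + p*t^3 + p*t^2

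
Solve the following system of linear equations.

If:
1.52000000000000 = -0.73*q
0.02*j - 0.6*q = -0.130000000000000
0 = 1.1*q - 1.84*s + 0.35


Then:
j = -68.97
q = -2.08
s = -1.05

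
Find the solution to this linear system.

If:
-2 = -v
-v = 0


Then:
No Solution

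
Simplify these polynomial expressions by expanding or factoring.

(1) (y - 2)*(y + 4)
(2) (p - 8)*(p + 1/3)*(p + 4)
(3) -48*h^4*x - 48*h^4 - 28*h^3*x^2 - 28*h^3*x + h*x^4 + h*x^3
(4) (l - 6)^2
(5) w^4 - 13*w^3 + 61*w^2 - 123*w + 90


(1) = y^2 + 2*y - 8
(2) = p^3 - 11*p^2/3 - 100*p/3 - 32/3
(3) = (-6*h + x)*(2*h + x)*(4*h + x)*(h*x + h)
(4) = l^2 - 12*l + 36
(5) = (w - 5)*(w - 3)^2*(w - 2)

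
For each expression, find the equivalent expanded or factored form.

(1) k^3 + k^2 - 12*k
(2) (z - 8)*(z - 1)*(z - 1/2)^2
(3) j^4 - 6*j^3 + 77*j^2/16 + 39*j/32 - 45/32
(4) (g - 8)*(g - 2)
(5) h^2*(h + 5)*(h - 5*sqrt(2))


(1) = k*(k - 3)*(k + 4)
(2) = z^4 - 10*z^3 + 69*z^2/4 - 41*z/4 + 2
(3) = (j - 5)*(j - 3/4)^2*(j + 1/2)
(4) = g^2 - 10*g + 16
(5) = h^4 - 5*sqrt(2)*h^3 + 5*h^3 - 25*sqrt(2)*h^2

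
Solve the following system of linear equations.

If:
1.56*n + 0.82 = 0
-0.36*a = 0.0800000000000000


Then:
a = -0.22
n = -0.53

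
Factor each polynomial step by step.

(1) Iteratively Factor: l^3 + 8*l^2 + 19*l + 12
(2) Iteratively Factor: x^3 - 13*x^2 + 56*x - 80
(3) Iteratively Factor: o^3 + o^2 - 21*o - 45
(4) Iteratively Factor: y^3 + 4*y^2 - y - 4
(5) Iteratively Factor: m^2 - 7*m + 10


(1) = (l + 3)*(l^2 + 5*l + 4) = (l + 1)*(l + 3)*(l + 4)
(2) = (x - 4)*(x^2 - 9*x + 20) = (x - 4)^2*(x - 5)
(3) = (o - 5)*(o^2 + 6*o + 9) = (o - 5)*(o + 3)*(o + 3)
(4) = (y - 1)*(y^2 + 5*y + 4) = (y - 1)*(y + 4)*(y + 1)
(5) = (m - 2)*(m - 5)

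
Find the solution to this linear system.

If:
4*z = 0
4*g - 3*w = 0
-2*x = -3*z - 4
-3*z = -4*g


Then:
g = 0
w = 0
x = 2
z = 0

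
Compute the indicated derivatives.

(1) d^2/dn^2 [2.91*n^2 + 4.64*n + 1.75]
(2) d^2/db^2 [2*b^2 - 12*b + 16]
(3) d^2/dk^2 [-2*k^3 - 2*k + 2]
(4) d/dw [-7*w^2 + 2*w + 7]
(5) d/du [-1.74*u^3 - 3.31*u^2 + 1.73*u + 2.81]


(1) = 5.82000000000000
(2) = 4
(3) = -12*k
(4) = 2 - 14*w
(5) = -5.22*u^2 - 6.62*u + 1.73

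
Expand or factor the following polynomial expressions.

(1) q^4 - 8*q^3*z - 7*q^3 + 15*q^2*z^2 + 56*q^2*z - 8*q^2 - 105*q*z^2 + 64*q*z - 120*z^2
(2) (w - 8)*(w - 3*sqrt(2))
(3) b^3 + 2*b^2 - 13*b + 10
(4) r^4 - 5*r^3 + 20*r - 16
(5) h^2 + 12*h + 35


(1) = (q - 8)*(q + 1)*(q - 5*z)*(q - 3*z)
(2) = w^2 - 8*w - 3*sqrt(2)*w + 24*sqrt(2)
(3) = (b - 2)*(b - 1)*(b + 5)
(4) = (r - 4)*(r - 2)*(r - 1)*(r + 2)
(5) = (h + 5)*(h + 7)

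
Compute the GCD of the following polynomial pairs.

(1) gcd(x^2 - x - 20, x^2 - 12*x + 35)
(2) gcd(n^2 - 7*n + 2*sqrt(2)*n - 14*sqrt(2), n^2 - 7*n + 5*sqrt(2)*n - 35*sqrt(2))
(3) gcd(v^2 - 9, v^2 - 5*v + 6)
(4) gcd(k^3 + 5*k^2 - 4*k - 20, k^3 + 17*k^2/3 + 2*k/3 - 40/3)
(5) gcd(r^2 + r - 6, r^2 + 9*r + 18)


(1) = x - 5
(2) = gcd((n - 7)*(n + 2*sqrt(2)), (n - 7)*(n + 5*sqrt(2))) = n - 7
(3) = gcd((v - 3)*(v + 3), (v - 3)*(v - 2)) = v - 3
(4) = k^2 + 7*k + 10
(5) = gcd((r - 2)*(r + 3), (r + 3)*(r + 6)) = r + 3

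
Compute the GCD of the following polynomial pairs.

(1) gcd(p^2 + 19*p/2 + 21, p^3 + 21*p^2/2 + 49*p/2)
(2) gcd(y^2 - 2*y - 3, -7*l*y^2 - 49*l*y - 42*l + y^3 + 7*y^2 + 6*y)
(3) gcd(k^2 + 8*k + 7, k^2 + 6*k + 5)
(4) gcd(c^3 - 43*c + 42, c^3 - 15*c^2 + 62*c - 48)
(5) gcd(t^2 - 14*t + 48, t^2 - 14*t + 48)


(1) = gcd((p + 7/2)*(p + 6), p*(p + 7/2)*(p + 7)) = p + 7/2
(2) = gcd((y - 3)*(y + 1), (-7*l + y)*(y + 1)*(y + 6)) = y + 1
(3) = gcd((k + 1)*(k + 7), (k + 1)*(k + 5)) = k + 1
(4) = gcd((c - 6)*(c - 1)*(c + 7), (c - 8)*(c - 6)*(c - 1)) = c^2 - 7*c + 6
(5) = gcd((t - 8)*(t - 6), (t - 8)*(t - 6)) = t^2 - 14*t + 48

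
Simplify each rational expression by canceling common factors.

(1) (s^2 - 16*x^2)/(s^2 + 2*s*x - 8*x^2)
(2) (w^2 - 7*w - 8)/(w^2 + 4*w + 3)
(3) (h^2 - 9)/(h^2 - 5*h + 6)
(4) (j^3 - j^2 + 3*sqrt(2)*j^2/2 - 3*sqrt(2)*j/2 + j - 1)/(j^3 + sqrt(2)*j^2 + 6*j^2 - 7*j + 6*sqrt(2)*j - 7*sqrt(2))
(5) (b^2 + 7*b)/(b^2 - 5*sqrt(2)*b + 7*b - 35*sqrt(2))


(1) = (-s + 4*x)/(-s + 2*x)
(2) = (w - 8)/(w + 3)
(3) = (h + 3)/(h - 2)
(4) = (2*j + sqrt(2))/(2*j + 14)
(5) = b/(b - 5*sqrt(2))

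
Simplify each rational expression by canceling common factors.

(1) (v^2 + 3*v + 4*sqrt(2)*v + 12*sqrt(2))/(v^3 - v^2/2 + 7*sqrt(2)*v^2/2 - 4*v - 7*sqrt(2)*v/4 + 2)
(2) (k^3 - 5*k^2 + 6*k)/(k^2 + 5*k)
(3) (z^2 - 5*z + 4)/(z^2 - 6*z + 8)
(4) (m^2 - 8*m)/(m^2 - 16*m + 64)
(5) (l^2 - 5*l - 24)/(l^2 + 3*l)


(1) = (4*v + 12)/(4*v^2 + v*(-2*sqrt(2) - 2) + sqrt(2))
(2) = (k^2 - 5*k + 6)/(k + 5)
(3) = (z - 1)/(z - 2)
(4) = m/(m - 8)
(5) = (l - 8)/l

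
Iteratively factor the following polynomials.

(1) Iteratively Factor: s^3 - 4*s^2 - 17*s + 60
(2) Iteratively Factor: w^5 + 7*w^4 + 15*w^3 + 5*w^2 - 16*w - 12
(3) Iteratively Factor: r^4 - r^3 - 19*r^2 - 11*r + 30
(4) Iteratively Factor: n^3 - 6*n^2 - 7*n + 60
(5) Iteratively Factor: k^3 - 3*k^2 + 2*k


(1) = (s + 4)*(s^2 - 8*s + 15) = (s - 5)*(s + 4)*(s - 3)
(2) = (w + 3)*(w^4 + 4*w^3 + 3*w^2 - 4*w - 4) = (w + 2)*(w + 3)*(w^3 + 2*w^2 - w - 2) = (w + 2)^2*(w + 3)*(w^2 - 1) = (w + 1)*(w + 2)^2*(w + 3)*(w - 1)
(3) = (r - 5)*(r^3 + 4*r^2 + r - 6) = (r - 5)*(r - 1)*(r^2 + 5*r + 6) = (r - 5)*(r - 1)*(r + 2)*(r + 3)
(4) = (n + 3)*(n^2 - 9*n + 20) = (n - 5)*(n + 3)*(n - 4)
(5) = (k - 2)*(k^2 - k) = (k - 2)*(k - 1)*(k)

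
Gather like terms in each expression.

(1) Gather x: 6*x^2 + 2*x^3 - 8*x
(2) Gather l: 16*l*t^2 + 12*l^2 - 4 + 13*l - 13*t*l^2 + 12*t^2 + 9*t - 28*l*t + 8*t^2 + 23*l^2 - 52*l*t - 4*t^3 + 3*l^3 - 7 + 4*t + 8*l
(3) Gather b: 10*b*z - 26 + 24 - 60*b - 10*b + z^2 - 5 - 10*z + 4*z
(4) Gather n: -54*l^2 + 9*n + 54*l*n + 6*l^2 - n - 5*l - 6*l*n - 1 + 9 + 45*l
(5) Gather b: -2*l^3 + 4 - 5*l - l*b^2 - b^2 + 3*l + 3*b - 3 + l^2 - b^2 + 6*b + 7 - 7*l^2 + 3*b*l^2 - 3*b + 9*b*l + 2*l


(1) = 2*x^3 + 6*x^2 - 8*x
(2) = 3*l^3 + l^2*(35 - 13*t) + l*(16*t^2 - 80*t + 21) - 4*t^3 + 20*t^2 + 13*t - 11
(3) = b*(10*z - 70) + z^2 - 6*z - 7
(4) = -48*l^2 + 40*l + n*(48*l + 8) + 8
(5) = b^2*(-l - 2) + b*(3*l^2 + 9*l + 6) - 2*l^3 - 6*l^2 + 8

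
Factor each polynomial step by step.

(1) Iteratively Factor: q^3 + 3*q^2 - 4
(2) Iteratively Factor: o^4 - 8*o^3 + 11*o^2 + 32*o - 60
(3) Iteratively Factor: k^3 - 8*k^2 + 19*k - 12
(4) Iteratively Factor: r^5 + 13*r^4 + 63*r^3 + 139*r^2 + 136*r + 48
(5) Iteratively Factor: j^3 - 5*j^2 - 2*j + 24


(1) = (q + 2)*(q^2 + q - 2) = (q - 1)*(q + 2)*(q + 2)
(2) = (o + 2)*(o^3 - 10*o^2 + 31*o - 30) = (o - 3)*(o + 2)*(o^2 - 7*o + 10) = (o - 5)*(o - 3)*(o + 2)*(o - 2)
(3) = (k - 3)*(k^2 - 5*k + 4) = (k - 4)*(k - 3)*(k - 1)
(4) = (r + 1)*(r^4 + 12*r^3 + 51*r^2 + 88*r + 48) = (r + 1)*(r + 4)*(r^3 + 8*r^2 + 19*r + 12) = (r + 1)*(r + 4)^2*(r^2 + 4*r + 3) = (r + 1)^2*(r + 4)^2*(r + 3)
(5) = (j - 4)*(j^2 - j - 6) = (j - 4)*(j - 3)*(j + 2)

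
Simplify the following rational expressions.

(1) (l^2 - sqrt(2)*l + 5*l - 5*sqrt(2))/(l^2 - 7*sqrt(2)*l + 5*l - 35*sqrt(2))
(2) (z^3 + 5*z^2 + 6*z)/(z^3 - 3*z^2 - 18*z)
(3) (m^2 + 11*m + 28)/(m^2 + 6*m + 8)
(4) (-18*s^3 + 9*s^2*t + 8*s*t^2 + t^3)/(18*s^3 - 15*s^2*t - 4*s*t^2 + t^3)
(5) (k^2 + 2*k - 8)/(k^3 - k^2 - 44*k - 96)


(1) = (l - sqrt(2))/(l - 7*sqrt(2))
(2) = (z + 2)/(z - 6)
(3) = (m + 7)/(m + 2)
(4) = (-6*s - t)/(6*s - t)
(5) = (k - 2)/(k^2 - 5*k - 24)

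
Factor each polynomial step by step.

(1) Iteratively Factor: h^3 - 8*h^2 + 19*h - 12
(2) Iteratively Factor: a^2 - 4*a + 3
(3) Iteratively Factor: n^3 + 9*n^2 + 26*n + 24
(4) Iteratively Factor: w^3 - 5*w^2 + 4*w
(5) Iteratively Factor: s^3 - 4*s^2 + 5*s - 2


(1) = (h - 3)*(h^2 - 5*h + 4) = (h - 3)*(h - 1)*(h - 4)
(2) = (a - 1)*(a - 3)
(3) = (n + 4)*(n^2 + 5*n + 6) = (n + 3)*(n + 4)*(n + 2)
(4) = (w)*(w^2 - 5*w + 4) = w*(w - 4)*(w - 1)
(5) = (s - 2)*(s^2 - 2*s + 1) = (s - 2)*(s - 1)*(s - 1)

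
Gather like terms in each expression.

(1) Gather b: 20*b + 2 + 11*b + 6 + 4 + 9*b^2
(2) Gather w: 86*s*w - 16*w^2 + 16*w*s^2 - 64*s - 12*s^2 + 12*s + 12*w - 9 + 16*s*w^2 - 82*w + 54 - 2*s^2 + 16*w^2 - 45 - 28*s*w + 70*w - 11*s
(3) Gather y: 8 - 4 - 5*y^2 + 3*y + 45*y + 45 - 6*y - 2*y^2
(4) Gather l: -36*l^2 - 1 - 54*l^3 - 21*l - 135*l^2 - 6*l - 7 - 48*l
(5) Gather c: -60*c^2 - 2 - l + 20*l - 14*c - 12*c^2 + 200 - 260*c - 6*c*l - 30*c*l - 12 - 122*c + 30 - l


(1) = 9*b^2 + 31*b + 12
(2) = -14*s^2 + 16*s*w^2 - 63*s + w*(16*s^2 + 58*s)
(3) = -7*y^2 + 42*y + 49
(4) = -54*l^3 - 171*l^2 - 75*l - 8
(5) = -72*c^2 + c*(-36*l - 396) + 18*l + 216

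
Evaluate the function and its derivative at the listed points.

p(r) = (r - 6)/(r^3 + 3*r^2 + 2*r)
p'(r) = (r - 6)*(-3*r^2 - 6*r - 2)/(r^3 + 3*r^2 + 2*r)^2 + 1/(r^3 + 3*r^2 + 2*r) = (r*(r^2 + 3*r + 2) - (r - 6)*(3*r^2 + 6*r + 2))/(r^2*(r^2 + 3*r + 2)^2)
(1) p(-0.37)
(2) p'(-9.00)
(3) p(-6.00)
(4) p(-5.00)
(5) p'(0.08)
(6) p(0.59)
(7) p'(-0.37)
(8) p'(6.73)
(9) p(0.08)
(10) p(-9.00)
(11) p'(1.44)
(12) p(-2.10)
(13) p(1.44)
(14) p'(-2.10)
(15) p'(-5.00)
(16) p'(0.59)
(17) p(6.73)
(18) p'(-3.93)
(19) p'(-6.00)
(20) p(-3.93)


(1) = 16.77
(2) = 0.01
(3) = 0.10
(4) = 0.18
(5) = 463.67
(6) = -2.23
(7) = 5.78
(8) = 0.00
(9) = -32.94
(10) = 0.03
(11) = 0.61
(12) = 35.06
(13) = -0.38
(14) = 394.90
(15) = 0.13
(16) = 6.45
(17) = 0.00
(18) = 0.45
(19) = 0.05
(20) = 0.45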